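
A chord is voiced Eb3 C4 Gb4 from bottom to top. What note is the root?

Eb, C, Gb are the tones of a C diminished triad (C–Eb–Gb), making C the root.

C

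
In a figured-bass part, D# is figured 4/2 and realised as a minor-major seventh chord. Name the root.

E

The figures 4/2 mean the seventh of the chord is in the bass. If D# is the seventh of a minor-major seventh chord, the root is E (chord tones E–G–B–D#).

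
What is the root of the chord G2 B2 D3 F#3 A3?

G, B, D, F#, A are the tones of a G major ninth chord (G–B–D–F#–A), making G the root.

G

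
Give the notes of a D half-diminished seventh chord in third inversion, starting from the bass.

C, D, F, Ab

Spelling D half-diminished seventh: D–F–Ab–C. In third inversion the seventh is bass, giving C, D, F, Ab from the bottom.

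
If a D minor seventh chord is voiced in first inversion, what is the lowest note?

In first inversion the third is lowest. For D minor seventh (D–F–A–C) that is F.

F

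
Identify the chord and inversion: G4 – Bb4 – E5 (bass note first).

Reducing to letter names: G, Bb, E. These stack in thirds as E–G–Bb — an E diminished triad.
The lowest note is G, the third of the chord, so this is first inversion (figured bass 6).

E diminished, first inversion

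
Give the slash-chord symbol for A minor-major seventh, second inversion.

Second inversion of A minor-major seventh has the fifth (E) in the bass. As a slash chord: Am(maj7)/E.

Am(maj7)/E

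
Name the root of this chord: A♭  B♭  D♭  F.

Bb

Ab, Bb, Db, F are the tones of a Bb minor seventh chord (Bb–Db–F–Ab), making Bb the root.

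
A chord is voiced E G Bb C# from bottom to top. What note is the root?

E, G, Bb, C# are the tones of a C# diminished seventh chord (C#–E–G–Bb), making C# the root.

C#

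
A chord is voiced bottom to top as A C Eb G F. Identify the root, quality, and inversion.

The pitch classes A, C, Eb, G, F arrange in thirds as F–A–C–Eb–G: an F dominant ninth chord.
With the third (A) in the bass, the chord is in first inversion.

F dominant ninth, first inversion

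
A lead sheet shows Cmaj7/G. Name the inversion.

Cmaj7/G means C major seventh with G in the bass. G is the fifth of C major seventh (C–E–G–B), so this is second inversion.

second inversion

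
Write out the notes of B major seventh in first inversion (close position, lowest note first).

D#, F#, A#, B

Spelling B major seventh: B–D#–F#–A#. In first inversion the third is bass, giving D#, F#, A#, B from the bottom.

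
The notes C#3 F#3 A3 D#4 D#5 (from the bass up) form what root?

Reordering C#, F#, A, D# into stacked thirds gives D#–F#–A–C#; the bottom of that stack, D#, is the root.

D#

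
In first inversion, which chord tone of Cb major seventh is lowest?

Eb

The third of Cb major seventh (Cb–Eb–Gb–Bb) is Eb; that is the bass in first inversion.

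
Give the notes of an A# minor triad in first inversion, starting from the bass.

A# minor is A#–C#–E#. First inversion puts the third (C#) in the bass, with the remaining tones above: C#, E#, A#.

C#, E#, A#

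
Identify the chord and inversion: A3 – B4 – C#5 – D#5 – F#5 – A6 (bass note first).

B dominant ninth, third inversion

The distinct note names are A, B, C#, D#, F#. Stacked in thirds they read B–D#–F#–A–C#, which is a dominant ninth chord on B.
With the seventh (A) in the bass, the chord is in third inversion.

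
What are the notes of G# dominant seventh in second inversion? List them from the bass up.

G# dominant seventh is G#–B#–D#–F#. Second inversion puts the fifth (D#) in the bass, with the remaining tones above: D#, F#, G#, B#.

D#, F#, G#, B#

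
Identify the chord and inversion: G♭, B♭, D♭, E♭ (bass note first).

Eb minor seventh, first inversion

The pitch classes Gb, Bb, Db, Eb arrange in thirds as Eb–Gb–Bb–Db: an Eb minor seventh chord.
The lowest note is Gb, the third of the chord, so this is first inversion (figured bass 6/5).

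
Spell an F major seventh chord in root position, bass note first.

F, A, C, E

The chord tones are F–A–C–E. With the root (F) lowest for root position: F, A, C, E.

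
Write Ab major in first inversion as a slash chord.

Ab/C

First inversion of Ab major has the third (C) in the bass. As a slash chord: Ab/C.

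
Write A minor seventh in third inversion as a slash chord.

Am7/G

Third inversion of A minor seventh has the seventh (G) in the bass. As a slash chord: Am7/G.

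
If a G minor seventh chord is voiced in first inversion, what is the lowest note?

In first inversion the third is lowest. For G minor seventh (G–Bb–D–F) that is Bb.

Bb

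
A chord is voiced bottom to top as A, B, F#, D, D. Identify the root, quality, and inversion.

B minor seventh, third inversion

Reducing to letter names: A, B, F#, D. These stack in thirds as B–D–F#–A — a B minor seventh chord.
The lowest note is A, the seventh of the chord, so this is third inversion (figured bass 4/2).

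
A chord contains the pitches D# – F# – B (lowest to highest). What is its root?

B

Reordering D#, F#, B into stacked thirds gives B–D#–F#; the bottom of that stack, B, is the root.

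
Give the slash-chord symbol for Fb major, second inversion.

Second inversion of Fb major has the fifth (Cb) in the bass. As a slash chord: Fb/Cb.

Fb/Cb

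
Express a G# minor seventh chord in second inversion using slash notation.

Second inversion of G# minor seventh has the fifth (D#) in the bass. As a slash chord: G#m7/D#.

G#m7/D#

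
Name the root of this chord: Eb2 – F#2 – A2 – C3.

Eb, F#, A, C are the tones of an F# diminished seventh chord (F#–A–C–Eb), making F# the root.

F#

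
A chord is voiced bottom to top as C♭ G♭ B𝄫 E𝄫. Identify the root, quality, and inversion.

Cb minor seventh, root position

The distinct note names are Cb, Gb, Bbb, Ebb. Stacked in thirds they read Cb–Ebb–Gb–Bbb, which is a minor seventh chord on Cb.
The lowest note is Cb, the root of the chord, so this is root position (figured bass 7).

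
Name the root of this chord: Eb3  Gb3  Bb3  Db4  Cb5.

Cb

Reordering Eb, Gb, Bb, Db, Cb into stacked thirds gives Cb–Eb–Gb–Bb–Db; the bottom of that stack, Cb, is the root.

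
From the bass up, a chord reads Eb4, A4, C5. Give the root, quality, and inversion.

A diminished, second inversion

The pitch classes Eb, A, C arrange in thirds as A–C–Eb: an A diminished triad.
Eb is the fifth of A diminished; fifth in the bass means second inversion (figured bass 6/4).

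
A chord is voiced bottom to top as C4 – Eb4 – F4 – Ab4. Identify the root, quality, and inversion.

Reducing to letter names: C, Eb, F, Ab. These stack in thirds as F–Ab–C–Eb — an F minor seventh chord.
With the fifth (C) in the bass, the chord is in second inversion (figured bass 4/3).

F minor seventh, second inversion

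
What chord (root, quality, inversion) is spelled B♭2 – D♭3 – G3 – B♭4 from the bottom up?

G diminished, first inversion

The pitch classes Bb, Db, G arrange in thirds as G–Bb–Db: a G diminished triad.
Bb is the third of G diminished; third in the bass means first inversion (figured bass 6).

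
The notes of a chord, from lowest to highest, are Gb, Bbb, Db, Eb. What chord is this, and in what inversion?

Reducing to letter names: Gb, Bbb, Db, Eb. These stack in thirds as Eb–Gb–Bbb–Db — an Eb half-diminished seventh chord.
Gb is the third of Eb half-diminished seventh; third in the bass means first inversion (figured bass 6/5).

Eb half-diminished seventh, first inversion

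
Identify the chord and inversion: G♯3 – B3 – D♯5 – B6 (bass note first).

The distinct note names are G#, B, D#. Stacked in thirds they read G#–B–D#, which is a minor triad on G#.
G# is the root of G# minor; root in the bass means root position (figured bass 5/3).

G# minor, root position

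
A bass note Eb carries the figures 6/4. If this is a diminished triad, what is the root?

The figures 6/4 mean the fifth of the chord is in the bass. If Eb is the fifth of a diminished triad, the root is A (chord tones A–C–Eb).

A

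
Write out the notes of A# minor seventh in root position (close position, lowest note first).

A# minor seventh is A#–C#–E#–G#. Root position puts the root (A#) in the bass, with the remaining tones above: A#, C#, E#, G#.

A#, C#, E#, G#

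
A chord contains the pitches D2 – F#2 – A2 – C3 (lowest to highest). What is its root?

D, F#, A, C are the tones of a D dominant seventh chord (D–F#–A–C), making D the root.

D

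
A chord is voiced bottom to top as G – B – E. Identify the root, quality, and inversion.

E minor, first inversion

Reducing to letter names: G, B, E. These stack in thirds as E–G–B — an E minor triad.
G is the third of E minor; third in the bass means first inversion (figured bass 6).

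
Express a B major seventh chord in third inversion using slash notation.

Bmaj7/A#

Third inversion of B major seventh has the seventh (A#) in the bass. As a slash chord: Bmaj7/A#.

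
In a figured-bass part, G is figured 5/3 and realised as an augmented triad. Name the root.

The figures 5/3 mean the root of the chord is in the bass. If G is the root of an augmented triad, the root is G (chord tones G–B–D#).

G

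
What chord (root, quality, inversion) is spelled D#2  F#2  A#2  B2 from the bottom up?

Reducing to letter names: D#, F#, A#, B. These stack in thirds as B–D#–F#–A# — a B major seventh chord.
D# is the third of B major seventh; third in the bass means first inversion (figured bass 6/5).

B major seventh, first inversion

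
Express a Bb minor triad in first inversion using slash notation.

Bbm/Db

First inversion of Bb minor has the third (Db) in the bass. As a slash chord: Bbm/Db.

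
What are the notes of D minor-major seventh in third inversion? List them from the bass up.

Spelling D minor-major seventh: D–F–A–C#. In third inversion the seventh is bass, giving C#, D, F, A from the bottom.

C#, D, F, A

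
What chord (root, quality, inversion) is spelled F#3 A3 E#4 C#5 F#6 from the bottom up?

The distinct note names are F#, A, E#, C#. Stacked in thirds they read F#–A–C#–E#, which is a minor-major seventh chord on F#.
F# is the root of F# minor-major seventh; root in the bass means root position (figured bass 7).

F# minor-major seventh, root position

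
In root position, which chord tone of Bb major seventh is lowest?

Bb

In root position the root is lowest. For Bb major seventh (Bb–D–F–A) that is Bb.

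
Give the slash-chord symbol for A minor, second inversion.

Am/E

Second inversion of A minor has the fifth (E) in the bass. As a slash chord: Am/E.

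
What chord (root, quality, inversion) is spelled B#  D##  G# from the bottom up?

The distinct note names are B#, D##, G#. Stacked in thirds they read G#–B#–D##, which is an augmented triad on G#.
With the third (B#) in the bass, the chord is in first inversion (figured bass 6).

G# augmented, first inversion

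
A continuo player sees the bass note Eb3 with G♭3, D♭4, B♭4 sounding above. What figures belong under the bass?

7

The notes Eb, Gb, Db, Bb stack in thirds as Eb–Gb–Bb–Db — an Eb minor seventh chord. The bass Eb is the root, so this is root position: figured 7.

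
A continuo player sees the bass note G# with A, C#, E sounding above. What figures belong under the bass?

The notes G#, A, C#, E stack in thirds as A–C#–E–G# — an A major seventh chord. The bass G# is the seventh, so this is third inversion: figured 4/2.

4/2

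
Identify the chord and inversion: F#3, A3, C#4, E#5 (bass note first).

F# minor-major seventh, root position

Reducing to letter names: F#, A, C#, E#. These stack in thirds as F#–A–C#–E# — an F# minor-major seventh chord.
F# is the root of F# minor-major seventh; root in the bass means root position (figured bass 7).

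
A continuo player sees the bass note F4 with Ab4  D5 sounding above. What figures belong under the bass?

6

The notes F, Ab, D stack in thirds as D–F–Ab — a D diminished triad. The bass F is the third, so this is first inversion: figured 6.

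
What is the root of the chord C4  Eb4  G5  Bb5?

C

Reordering C, Eb, G, Bb into stacked thirds gives C–Eb–G–Bb; the bottom of that stack, C, is the root.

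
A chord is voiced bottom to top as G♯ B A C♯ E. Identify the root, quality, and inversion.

A major ninth, third inversion

The distinct note names are G#, B, A, C#, E. Stacked in thirds they read A–C#–E–G#–B, which is a major ninth chord on A.
The lowest note is G#, the seventh of the chord, so this is third inversion.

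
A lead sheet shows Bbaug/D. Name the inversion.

Bbaug/D means Bb augmented with D in the bass. D is the third of Bb augmented (Bb–D–F#), so this is first inversion.

first inversion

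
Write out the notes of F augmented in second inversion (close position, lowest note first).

C#, F, A

The chord tones are F–A–C#. With the fifth (C#) lowest for second inversion: C#, F, A.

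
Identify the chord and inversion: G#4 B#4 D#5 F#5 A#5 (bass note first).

G# dominant ninth, root position

The pitch classes G#, B#, D#, F#, A# arrange in thirds as G#–B#–D#–F#–A#: a G# dominant ninth chord.
With the root (G#) in the bass, the chord is in root position.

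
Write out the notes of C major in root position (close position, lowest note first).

The chord tones are C–E–G. With the root (C) lowest for root position: C, E, G.

C, E, G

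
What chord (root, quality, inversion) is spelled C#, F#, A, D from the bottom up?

The distinct note names are C#, F#, A, D. Stacked in thirds they read D–F#–A–C#, which is a major seventh chord on D.
The lowest note is C#, the seventh of the chord, so this is third inversion (figured bass 4/2).

D major seventh, third inversion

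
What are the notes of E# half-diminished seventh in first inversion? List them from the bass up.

G#, B, D#, E#

E# half-diminished seventh is E#–G#–B–D#. First inversion puts the third (G#) in the bass, with the remaining tones above: G#, B, D#, E#.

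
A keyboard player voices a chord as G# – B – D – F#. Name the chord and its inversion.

G# half-diminished seventh, root position

The pitch classes G#, B, D, F# arrange in thirds as G#–B–D–F#: a G# half-diminished seventh chord.
The lowest note is G#, the root of the chord, so this is root position (figured bass 7).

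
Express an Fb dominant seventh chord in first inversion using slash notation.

First inversion of Fb dominant seventh has the third (Ab) in the bass. As a slash chord: Fb7/Ab.

Fb7/Ab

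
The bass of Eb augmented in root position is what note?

Eb

In root position the root is lowest. For Eb augmented (Eb–G–B) that is Eb.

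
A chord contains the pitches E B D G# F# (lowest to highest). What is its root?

Reordering E, B, D, G#, F# into stacked thirds gives E–G#–B–D–F#; the bottom of that stack, E, is the root.

E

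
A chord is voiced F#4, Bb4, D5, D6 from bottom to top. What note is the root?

Bb

Reordering F#, Bb, D into stacked thirds gives Bb–D–F#; the bottom of that stack, Bb, is the root.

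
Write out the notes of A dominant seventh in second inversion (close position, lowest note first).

A dominant seventh is A–C#–E–G. Second inversion puts the fifth (E) in the bass, with the remaining tones above: E, G, A, C#.

E, G, A, C#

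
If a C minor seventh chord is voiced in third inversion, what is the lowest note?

Bb

C minor seventh is C–Eb–G–Bb. Third inversion places the seventh in the bass: Bb.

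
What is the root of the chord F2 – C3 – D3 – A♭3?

Reordering F, C, D, Ab into stacked thirds gives D–F–Ab–C; the bottom of that stack, D, is the root.

D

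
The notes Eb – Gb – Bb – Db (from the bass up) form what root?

Reordering Eb, Gb, Bb, Db into stacked thirds gives Eb–Gb–Bb–Db; the bottom of that stack, Eb, is the root.

Eb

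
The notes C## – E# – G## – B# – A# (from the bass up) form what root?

C##, E#, G##, B#, A# are the tones of an A# major ninth chord (A#–C##–E#–G##–B#), making A# the root.

A#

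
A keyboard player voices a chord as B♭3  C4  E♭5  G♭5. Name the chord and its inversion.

The pitch classes Bb, C, Eb, Gb arrange in thirds as C–Eb–Gb–Bb: a C half-diminished seventh chord.
With the seventh (Bb) in the bass, the chord is in third inversion (figured bass 4/2).

C half-diminished seventh, third inversion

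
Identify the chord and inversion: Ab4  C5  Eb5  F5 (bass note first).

The pitch classes Ab, C, Eb, F arrange in thirds as F–Ab–C–Eb: an F minor seventh chord.
The lowest note is Ab, the third of the chord, so this is first inversion (figured bass 6/5).

F minor seventh, first inversion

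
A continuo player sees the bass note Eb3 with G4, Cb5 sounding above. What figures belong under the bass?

The notes Eb, G, Cb stack in thirds as Cb–Eb–G — a Cb augmented triad. The bass Eb is the third, so this is first inversion: figured 6.

6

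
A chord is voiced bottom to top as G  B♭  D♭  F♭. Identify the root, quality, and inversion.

G diminished seventh, root position

Reducing to letter names: G, Bb, Db, Fb. These stack in thirds as G–Bb–Db–Fb — a G diminished seventh chord.
The lowest note is G, the root of the chord, so this is root position (figured bass 7).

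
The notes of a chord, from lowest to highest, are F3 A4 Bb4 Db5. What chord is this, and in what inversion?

The pitch classes F, A, Bb, Db arrange in thirds as Bb–Db–F–A: a Bb minor-major seventh chord.
The lowest note is F, the fifth of the chord, so this is second inversion (figured bass 4/3).

Bb minor-major seventh, second inversion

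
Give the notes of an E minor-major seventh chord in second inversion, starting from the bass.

B, D#, E, G

E minor-major seventh is E–G–B–D#. Second inversion puts the fifth (B) in the bass, with the remaining tones above: B, D#, E, G.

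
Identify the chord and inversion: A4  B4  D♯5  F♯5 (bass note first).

B dominant seventh, third inversion

Reducing to letter names: A, B, D#, F#. These stack in thirds as B–D#–F#–A — a B dominant seventh chord.
A is the seventh of B dominant seventh; seventh in the bass means third inversion (figured bass 4/2).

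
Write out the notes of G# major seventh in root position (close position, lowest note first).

G#, B#, D#, F##

G# major seventh is G#–B#–D#–F##. Root position puts the root (G#) in the bass, with the remaining tones above: G#, B#, D#, F##.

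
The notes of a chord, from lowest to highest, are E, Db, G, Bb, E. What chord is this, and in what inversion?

Reducing to letter names: E, Db, G, Bb. These stack in thirds as E–G–Bb–Db — an E diminished seventh chord.
With the root (E) in the bass, the chord is in root position (figured bass 7).

E diminished seventh, root position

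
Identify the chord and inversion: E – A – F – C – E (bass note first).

F major seventh, third inversion

The pitch classes E, A, F, C arrange in thirds as F–A–C–E: an F major seventh chord.
With the seventh (E) in the bass, the chord is in third inversion (figured bass 4/2).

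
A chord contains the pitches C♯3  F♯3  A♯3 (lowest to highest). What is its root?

F#

The distinct letter names are C#, F#, A#. Arranged as a stack of thirds they read F#–A#–C#, so F# is the root (an F# major triad).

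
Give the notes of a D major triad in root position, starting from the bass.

D major is D–F#–A. Root position puts the root (D) in the bass, with the remaining tones above: D, F#, A.

D, F#, A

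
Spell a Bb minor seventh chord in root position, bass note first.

The chord tones are Bb–Db–F–Ab. With the root (Bb) lowest for root position: Bb, Db, F, Ab.

Bb, Db, F, Ab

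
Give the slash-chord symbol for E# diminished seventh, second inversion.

Second inversion of E# diminished seventh has the fifth (B) in the bass. As a slash chord: E#dim7/B.

E#dim7/B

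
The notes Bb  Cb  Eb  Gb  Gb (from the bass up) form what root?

Cb

The distinct letter names are Bb, Cb, Eb, Gb. Arranged as a stack of thirds they read Cb–Eb–Gb–Bb, so Cb is the root (a Cb major seventh chord).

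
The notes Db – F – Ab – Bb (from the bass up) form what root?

Bb

The distinct letter names are Db, F, Ab, Bb. Arranged as a stack of thirds they read Bb–Db–F–Ab, so Bb is the root (a Bb minor seventh chord).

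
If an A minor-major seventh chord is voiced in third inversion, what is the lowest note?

G#

The seventh of A minor-major seventh (A–C–E–G#) is G#; that is the bass in third inversion.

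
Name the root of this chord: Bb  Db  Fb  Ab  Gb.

Bb, Db, Fb, Ab, Gb are the tones of a Gb dominant ninth chord (Gb–Bb–Db–Fb–Ab), making Gb the root.

Gb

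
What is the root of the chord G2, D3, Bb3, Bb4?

G, D, Bb are the tones of a G minor triad (G–Bb–D), making G the root.

G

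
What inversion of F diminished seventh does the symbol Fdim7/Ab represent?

Fdim7/Ab means F diminished seventh with Ab in the bass. Ab is the third of F diminished seventh (F–Ab–Cb–Ebb), so this is first inversion.

first inversion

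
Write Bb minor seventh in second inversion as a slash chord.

Bbm7/F

Second inversion of Bb minor seventh has the fifth (F) in the bass. As a slash chord: Bbm7/F.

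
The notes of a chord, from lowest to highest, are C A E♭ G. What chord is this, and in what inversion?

The pitch classes C, A, Eb, G arrange in thirds as A–C–Eb–G: an A half-diminished seventh chord.
C is the third of A half-diminished seventh; third in the bass means first inversion (figured bass 6/5).

A half-diminished seventh, first inversion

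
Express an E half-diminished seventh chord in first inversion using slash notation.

First inversion of E half-diminished seventh has the third (G) in the bass. As a slash chord: Eø7/G.

Eø7/G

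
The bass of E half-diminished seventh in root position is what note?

E

In root position the root is lowest. For E half-diminished seventh (E–G–Bb–D) that is E.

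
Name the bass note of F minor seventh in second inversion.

C

The fifth of F minor seventh (F–Ab–C–Eb) is C; that is the bass in second inversion.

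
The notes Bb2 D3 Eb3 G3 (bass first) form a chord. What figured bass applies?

4/3

The notes Bb, D, Eb, G stack in thirds as Eb–G–Bb–D — an Eb major seventh chord. The bass Bb is the fifth, so this is second inversion: figured 4/3.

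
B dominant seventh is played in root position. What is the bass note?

B

In root position the root is lowest. For B dominant seventh (B–D#–F#–A) that is B.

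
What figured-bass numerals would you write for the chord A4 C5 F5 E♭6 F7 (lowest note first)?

6/5

The notes A, C, F, Eb stack in thirds as F–A–C–Eb — an F dominant seventh chord. The bass A is the third, so this is first inversion: figured 6/5.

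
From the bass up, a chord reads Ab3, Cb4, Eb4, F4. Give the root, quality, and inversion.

The distinct note names are Ab, Cb, Eb, F. Stacked in thirds they read F–Ab–Cb–Eb, which is a half-diminished seventh chord on F.
The lowest note is Ab, the third of the chord, so this is first inversion (figured bass 6/5).

F half-diminished seventh, first inversion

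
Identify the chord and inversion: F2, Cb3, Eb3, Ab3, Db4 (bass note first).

Db dominant ninth, first inversion

Reducing to letter names: F, Cb, Eb, Ab, Db. These stack in thirds as Db–F–Ab–Cb–Eb — a Db dominant ninth chord.
F is the third of Db dominant ninth; third in the bass means first inversion.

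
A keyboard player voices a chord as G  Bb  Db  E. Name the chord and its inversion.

E diminished seventh, first inversion

The pitch classes G, Bb, Db, E arrange in thirds as E–G–Bb–Db: an E diminished seventh chord.
With the third (G) in the bass, the chord is in first inversion (figured bass 6/5).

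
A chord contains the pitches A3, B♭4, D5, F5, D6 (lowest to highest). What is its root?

Bb

The distinct letter names are A, Bb, D, F. Arranged as a stack of thirds they read Bb–D–F–A, so Bb is the root (a Bb major seventh chord).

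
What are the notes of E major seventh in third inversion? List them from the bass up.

D#, E, G#, B

E major seventh is E–G#–B–D#. Third inversion puts the seventh (D#) in the bass, with the remaining tones above: D#, E, G#, B.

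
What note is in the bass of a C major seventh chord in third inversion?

B

C major seventh is C–E–G–B. Third inversion places the seventh in the bass: B.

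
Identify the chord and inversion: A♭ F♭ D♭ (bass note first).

Db minor, second inversion

The pitch classes Ab, Fb, Db arrange in thirds as Db–Fb–Ab: a Db minor triad.
With the fifth (Ab) in the bass, the chord is in second inversion (figured bass 6/4).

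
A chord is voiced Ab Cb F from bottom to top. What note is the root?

Reordering Ab, Cb, F into stacked thirds gives F–Ab–Cb; the bottom of that stack, F, is the root.

F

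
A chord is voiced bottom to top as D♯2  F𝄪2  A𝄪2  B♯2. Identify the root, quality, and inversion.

The distinct note names are D#, F##, A##, B#. Stacked in thirds they read B#–D#–F##–A##, which is a minor-major seventh chord on B#.
D# is the third of B# minor-major seventh; third in the bass means first inversion (figured bass 6/5).

B# minor-major seventh, first inversion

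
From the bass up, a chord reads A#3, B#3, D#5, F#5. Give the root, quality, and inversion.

B# half-diminished seventh, third inversion

The pitch classes A#, B#, D#, F# arrange in thirds as B#–D#–F#–A#: a B# half-diminished seventh chord.
A# is the seventh of B# half-diminished seventh; seventh in the bass means third inversion (figured bass 4/2).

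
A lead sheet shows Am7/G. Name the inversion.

Am7/G means A minor seventh with G in the bass. G is the seventh of A minor seventh (A–C–E–G), so this is third inversion.

third inversion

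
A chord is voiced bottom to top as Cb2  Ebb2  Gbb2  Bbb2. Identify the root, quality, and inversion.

Cb half-diminished seventh, root position

The pitch classes Cb, Ebb, Gbb, Bbb arrange in thirds as Cb–Ebb–Gbb–Bbb: a Cb half-diminished seventh chord.
With the root (Cb) in the bass, the chord is in root position (figured bass 7).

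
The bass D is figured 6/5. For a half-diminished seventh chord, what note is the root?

The figures 6/5 mean the third of the chord is in the bass. If D is the third of a half-diminished seventh chord, the root is B (chord tones B–D–F–A).

B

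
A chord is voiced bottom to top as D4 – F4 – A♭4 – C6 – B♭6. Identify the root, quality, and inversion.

Bb dominant ninth, first inversion

The pitch classes D, F, Ab, C, Bb arrange in thirds as Bb–D–F–Ab–C: a Bb dominant ninth chord.
D is the third of Bb dominant ninth; third in the bass means first inversion.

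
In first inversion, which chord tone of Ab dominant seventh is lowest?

Ab dominant seventh is Ab–C–Eb–Gb. First inversion places the third in the bass: C.

C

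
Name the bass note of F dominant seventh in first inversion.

A

The third of F dominant seventh (F–A–C–Eb) is A; that is the bass in first inversion.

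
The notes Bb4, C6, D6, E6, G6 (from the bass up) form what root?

Reordering Bb, C, D, E, G into stacked thirds gives C–E–G–Bb–D; the bottom of that stack, C, is the root.

C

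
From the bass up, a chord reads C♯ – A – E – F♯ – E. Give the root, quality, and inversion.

F# minor seventh, second inversion

The distinct note names are C#, A, E, F#. Stacked in thirds they read F#–A–C#–E, which is a minor seventh chord on F#.
With the fifth (C#) in the bass, the chord is in second inversion (figured bass 4/3).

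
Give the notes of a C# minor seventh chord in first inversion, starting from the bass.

Spelling C# minor seventh: C#–E–G#–B. In first inversion the third is bass, giving E, G#, B, C# from the bottom.

E, G#, B, C#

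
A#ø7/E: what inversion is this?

A#ø7/E means A# half-diminished seventh with E in the bass. E is the fifth of A# half-diminished seventh (A#–C#–E–G#), so this is second inversion.

second inversion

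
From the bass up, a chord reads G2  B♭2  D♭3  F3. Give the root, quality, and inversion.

The distinct note names are G, Bb, Db, F. Stacked in thirds they read G–Bb–Db–F, which is a half-diminished seventh chord on G.
G is the root of G half-diminished seventh; root in the bass means root position (figured bass 7).

G half-diminished seventh, root position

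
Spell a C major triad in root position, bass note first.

C, E, G

Spelling C major: C–E–G. In root position the root is bass, giving C, E, G from the bottom.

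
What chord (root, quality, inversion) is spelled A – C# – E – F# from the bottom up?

The pitch classes A, C#, E, F# arrange in thirds as F#–A–C#–E: an F# minor seventh chord.
With the third (A) in the bass, the chord is in first inversion (figured bass 6/5).

F# minor seventh, first inversion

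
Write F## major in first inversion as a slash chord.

First inversion of F## major has the third (A##) in the bass. As a slash chord: F##M/A##.

F##M/A##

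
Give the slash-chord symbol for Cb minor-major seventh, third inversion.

Cbm(maj7)/Bb

Third inversion of Cb minor-major seventh has the seventh (Bb) in the bass. As a slash chord: Cbm(maj7)/Bb.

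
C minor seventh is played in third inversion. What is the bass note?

In third inversion the seventh is lowest. For C minor seventh (C–Eb–G–Bb) that is Bb.

Bb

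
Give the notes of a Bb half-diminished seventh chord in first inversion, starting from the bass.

Spelling Bb half-diminished seventh: Bb–Db–Fb–Ab. In first inversion the third is bass, giving Db, Fb, Ab, Bb from the bottom.

Db, Fb, Ab, Bb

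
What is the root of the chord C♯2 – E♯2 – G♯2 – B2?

C#

The distinct letter names are C#, E#, G#, B. Arranged as a stack of thirds they read C#–E#–G#–B, so C# is the root (a C# dominant seventh chord).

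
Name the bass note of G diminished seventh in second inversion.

Db

G diminished seventh is G–Bb–Db–Fb. Second inversion places the fifth in the bass: Db.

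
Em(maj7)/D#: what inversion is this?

third inversion

Em(maj7)/D# means E minor-major seventh with D# in the bass. D# is the seventh of E minor-major seventh (E–G–B–D#), so this is third inversion.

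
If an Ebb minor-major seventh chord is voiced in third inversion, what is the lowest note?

In third inversion the seventh is lowest. For Ebb minor-major seventh (Ebb–Gbb–Bbb–Db) that is Db.

Db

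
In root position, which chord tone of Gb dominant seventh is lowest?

Gb

Gb dominant seventh is Gb–Bb–Db–Fb. Root position places the root in the bass: Gb.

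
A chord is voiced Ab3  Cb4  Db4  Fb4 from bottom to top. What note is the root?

Db

Reordering Ab, Cb, Db, Fb into stacked thirds gives Db–Fb–Ab–Cb; the bottom of that stack, Db, is the root.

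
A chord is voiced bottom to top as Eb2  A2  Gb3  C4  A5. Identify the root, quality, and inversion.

A diminished seventh, second inversion

The distinct note names are Eb, A, Gb, C. Stacked in thirds they read A–C–Eb–Gb, which is a diminished seventh chord on A.
With the fifth (Eb) in the bass, the chord is in second inversion (figured bass 4/3).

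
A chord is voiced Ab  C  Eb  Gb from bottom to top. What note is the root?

The distinct letter names are Ab, C, Eb, Gb. Arranged as a stack of thirds they read Ab–C–Eb–Gb, so Ab is the root (an Ab dominant seventh chord).

Ab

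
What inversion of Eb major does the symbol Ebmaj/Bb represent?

Ebmaj/Bb means Eb major with Bb in the bass. Bb is the fifth of Eb major (Eb–G–Bb), so this is second inversion.

second inversion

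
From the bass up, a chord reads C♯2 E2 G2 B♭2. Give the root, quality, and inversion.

The pitch classes C#, E, G, Bb arrange in thirds as C#–E–G–Bb: a C# diminished seventh chord.
C# is the root of C# diminished seventh; root in the bass means root position (figured bass 7).

C# diminished seventh, root position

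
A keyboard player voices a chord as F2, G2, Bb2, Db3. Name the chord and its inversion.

G half-diminished seventh, third inversion

Reducing to letter names: F, G, Bb, Db. These stack in thirds as G–Bb–Db–F — a G half-diminished seventh chord.
F is the seventh of G half-diminished seventh; seventh in the bass means third inversion (figured bass 4/2).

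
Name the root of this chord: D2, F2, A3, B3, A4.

The distinct letter names are D, F, A, B. Arranged as a stack of thirds they read B–D–F–A, so B is the root (a B half-diminished seventh chord).

B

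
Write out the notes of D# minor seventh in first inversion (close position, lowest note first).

The chord tones are D#–F#–A#–C#. With the third (F#) lowest for first inversion: F#, A#, C#, D#.

F#, A#, C#, D#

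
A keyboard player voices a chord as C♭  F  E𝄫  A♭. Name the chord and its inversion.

F diminished seventh, second inversion

Reducing to letter names: Cb, F, Ebb, Ab. These stack in thirds as F–Ab–Cb–Ebb — an F diminished seventh chord.
Cb is the fifth of F diminished seventh; fifth in the bass means second inversion (figured bass 4/3).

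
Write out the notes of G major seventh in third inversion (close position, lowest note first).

G major seventh is G–B–D–F#. Third inversion puts the seventh (F#) in the bass, with the remaining tones above: F#, G, B, D.

F#, G, B, D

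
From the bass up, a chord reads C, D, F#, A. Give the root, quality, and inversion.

D dominant seventh, third inversion

The pitch classes C, D, F#, A arrange in thirds as D–F#–A–C: a D dominant seventh chord.
With the seventh (C) in the bass, the chord is in third inversion (figured bass 4/2).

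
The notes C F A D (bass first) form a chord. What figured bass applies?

4/2

The notes C, F, A, D stack in thirds as D–F–A–C — a D minor seventh chord. The bass C is the seventh, so this is third inversion: figured 4/2.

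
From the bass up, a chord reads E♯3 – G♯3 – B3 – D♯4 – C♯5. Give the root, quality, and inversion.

C# dominant ninth, first inversion

The distinct note names are E#, G#, B, D#, C#. Stacked in thirds they read C#–E#–G#–B–D#, which is a dominant ninth chord on C#.
The lowest note is E#, the third of the chord, so this is first inversion.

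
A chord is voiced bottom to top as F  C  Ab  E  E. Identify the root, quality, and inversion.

F minor-major seventh, root position

Reducing to letter names: F, C, Ab, E. These stack in thirds as F–Ab–C–E — an F minor-major seventh chord.
The lowest note is F, the root of the chord, so this is root position (figured bass 7).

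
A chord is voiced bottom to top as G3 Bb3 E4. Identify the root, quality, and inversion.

E diminished, first inversion

Reducing to letter names: G, Bb, E. These stack in thirds as E–G–Bb — an E diminished triad.
The lowest note is G, the third of the chord, so this is first inversion (figured bass 6).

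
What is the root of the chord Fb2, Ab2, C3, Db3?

Db

The distinct letter names are Fb, Ab, C, Db. Arranged as a stack of thirds they read Db–Fb–Ab–C, so Db is the root (a Db minor-major seventh chord).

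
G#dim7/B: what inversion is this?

G#dim7/B means G# diminished seventh with B in the bass. B is the third of G# diminished seventh (G#–B–D–F), so this is first inversion.

first inversion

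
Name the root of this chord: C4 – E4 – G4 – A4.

A

The distinct letter names are C, E, G, A. Arranged as a stack of thirds they read A–C–E–G, so A is the root (an A minor seventh chord).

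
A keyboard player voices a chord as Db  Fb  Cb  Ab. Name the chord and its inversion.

Reducing to letter names: Db, Fb, Cb, Ab. These stack in thirds as Db–Fb–Ab–Cb — a Db minor seventh chord.
The lowest note is Db, the root of the chord, so this is root position (figured bass 7).

Db minor seventh, root position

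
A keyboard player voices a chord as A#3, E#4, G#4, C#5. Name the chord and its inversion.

A# minor seventh, root position

Reducing to letter names: A#, E#, G#, C#. These stack in thirds as A#–C#–E#–G# — an A# minor seventh chord.
With the root (A#) in the bass, the chord is in root position (figured bass 7).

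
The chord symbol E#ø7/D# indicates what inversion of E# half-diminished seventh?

E#ø7/D# means E# half-diminished seventh with D# in the bass. D# is the seventh of E# half-diminished seventh (E#–G#–B–D#), so this is third inversion.

third inversion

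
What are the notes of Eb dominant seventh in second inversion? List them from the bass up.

Eb dominant seventh is Eb–G–Bb–Db. Second inversion puts the fifth (Bb) in the bass, with the remaining tones above: Bb, Db, Eb, G.

Bb, Db, Eb, G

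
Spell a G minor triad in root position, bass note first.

Spelling G minor: G–Bb–D. In root position the root is bass, giving G, Bb, D from the bottom.

G, Bb, D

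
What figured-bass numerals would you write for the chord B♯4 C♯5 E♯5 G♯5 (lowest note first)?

4/2

The notes B#, C#, E#, G# stack in thirds as C#–E#–G#–B# — a C# major seventh chord. The bass B# is the seventh, so this is third inversion: figured 4/2.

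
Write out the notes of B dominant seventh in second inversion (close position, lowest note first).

F#, A, B, D#

The chord tones are B–D#–F#–A. With the fifth (F#) lowest for second inversion: F#, A, B, D#.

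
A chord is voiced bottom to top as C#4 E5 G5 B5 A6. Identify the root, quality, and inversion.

A dominant ninth, first inversion

The distinct note names are C#, E, G, B, A. Stacked in thirds they read A–C#–E–G–B, which is a dominant ninth chord on A.
With the third (C#) in the bass, the chord is in first inversion.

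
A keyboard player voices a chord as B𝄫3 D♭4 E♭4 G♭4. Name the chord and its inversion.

Eb half-diminished seventh, second inversion

The distinct note names are Bbb, Db, Eb, Gb. Stacked in thirds they read Eb–Gb–Bbb–Db, which is a half-diminished seventh chord on Eb.
The lowest note is Bbb, the fifth of the chord, so this is second inversion (figured bass 4/3).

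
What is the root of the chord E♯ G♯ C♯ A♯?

A#

The distinct letter names are E#, G#, C#, A#. Arranged as a stack of thirds they read A#–C#–E#–G#, so A# is the root (an A# minor seventh chord).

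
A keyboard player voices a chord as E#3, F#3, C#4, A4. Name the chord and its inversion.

F# minor-major seventh, third inversion

The distinct note names are E#, F#, C#, A. Stacked in thirds they read F#–A–C#–E#, which is a minor-major seventh chord on F#.
The lowest note is E#, the seventh of the chord, so this is third inversion (figured bass 4/2).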